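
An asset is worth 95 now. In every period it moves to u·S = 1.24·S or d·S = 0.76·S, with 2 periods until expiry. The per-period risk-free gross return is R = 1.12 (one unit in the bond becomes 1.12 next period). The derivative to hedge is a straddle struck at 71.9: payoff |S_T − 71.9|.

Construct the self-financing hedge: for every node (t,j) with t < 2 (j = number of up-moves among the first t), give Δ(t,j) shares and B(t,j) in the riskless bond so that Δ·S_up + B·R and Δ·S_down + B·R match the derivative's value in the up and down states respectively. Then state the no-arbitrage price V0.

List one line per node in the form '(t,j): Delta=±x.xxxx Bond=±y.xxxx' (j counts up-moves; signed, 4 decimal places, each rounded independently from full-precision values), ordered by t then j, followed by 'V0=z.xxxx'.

(0,0): Delta=0.8333 Bond=-39.7844
(1,0): Delta=0.0173 Bond=14.3554
(1,1): Delta=1.0000 Bond=-64.1964
V0=39.3786

Under the risk-neutral measure, an up-move has probability p* = (R−d)/(u−d) = 0.7500 and values discount at R = 1.12.
At expiry t=2: V(2,0)=17.0280, V(2,1)=17.6280, V(2,2)=74.1720
Node (1,0) S=72.2000: V=(p*·17.6280+(1−p*)·17.0280)/1.12=15.6054; Δ=(17.6280−17.0280)/(89.5280−54.8720)=0.0173; B=V−Δ·S=14.3554
Node (1,1) S=117.8000: V=(p*·74.1720+(1−p*)·17.6280)/1.12=53.6036; Δ=(74.1720−17.6280)/(146.0720−89.5280)=1.0000; B=V−Δ·S=-64.1964
Node (0,0) S=95.0000: V=(p*·53.6036+(1−p*)·15.6054)/1.12=39.3786; Δ=(53.6036−15.6054)/(117.8000−72.2000)=0.8333; B=V−Δ·S=-39.7844
Root portfolio cost Δ·95+B reproduces V0=39.3786.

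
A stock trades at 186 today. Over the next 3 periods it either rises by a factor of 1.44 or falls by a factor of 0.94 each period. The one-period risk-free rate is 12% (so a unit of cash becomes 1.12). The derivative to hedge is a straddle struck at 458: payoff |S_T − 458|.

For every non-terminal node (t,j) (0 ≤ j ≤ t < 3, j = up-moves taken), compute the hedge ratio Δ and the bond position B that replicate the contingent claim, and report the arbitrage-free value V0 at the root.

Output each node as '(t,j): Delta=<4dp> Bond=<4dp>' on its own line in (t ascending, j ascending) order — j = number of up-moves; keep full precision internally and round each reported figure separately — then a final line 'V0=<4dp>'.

The replicating-portfolio and risk-neutral prices coincide; use p* = (1.12−0.94)/(1.44−0.94) = 0.3600 for the latter.
At expiry t=3: V(3,0)=303.5114, V(3,1)=221.3366, V(3,2)=95.4518, V(3,3)=97.3930
Node (2,0) S=164.3496: V=(p*·221.3366+(1−p*)·303.5114)/1.12=244.5790; Δ=(221.3366−303.5114)/(236.6634−154.4886)=-1.0000; B=V−Δ·S=408.9286
Node (2,1) S=251.7696: V=(p*·95.4518+(1−p*)·221.3366)/1.12=157.1590; Δ=(95.4518−221.3366)/(362.5482−236.6634)=-1.0000; B=V−Δ·S=408.9286
Node (2,2) S=385.6896: V=(p*·97.3930+(1−p*)·95.4518)/1.12=85.8488; Δ=(97.3930−95.4518)/(555.3930−362.5482)=0.0101; B=V−Δ·S=81.9663
Node (1,0) S=174.8400: V=(p*·157.1590+(1−p*)·244.5790)/1.12=190.2748; Δ=(157.1590−244.5790)/(251.7696−164.3496)=-1.0000; B=V−Δ·S=365.1148
Node (1,1) S=267.8400: V=(p*·85.8488+(1−p*)·157.1590)/1.12=117.3994; Δ=(85.8488−157.1590)/(385.6896−251.7696)=-0.5325; B=V−Δ·S=260.0198
Node (0,0) S=186.0000: V=(p*·117.3994+(1−p*)·190.2748)/1.12=146.4640; Δ=(117.3994−190.2748)/(267.8400−174.8400)=-0.7836; B=V−Δ·S=292.2148
Root portfolio cost Δ·186+B reproduces V0=146.4640.

(0,0): Delta=-0.7836 Bond=292.2148
(1,0): Delta=-1.0000 Bond=365.1148
(1,1): Delta=-0.5325 Bond=260.0198
(2,0): Delta=-1.0000 Bond=408.9286
(2,1): Delta=-1.0000 Bond=408.9286
(2,2): Delta=0.0101 Bond=81.9663
V0=146.4640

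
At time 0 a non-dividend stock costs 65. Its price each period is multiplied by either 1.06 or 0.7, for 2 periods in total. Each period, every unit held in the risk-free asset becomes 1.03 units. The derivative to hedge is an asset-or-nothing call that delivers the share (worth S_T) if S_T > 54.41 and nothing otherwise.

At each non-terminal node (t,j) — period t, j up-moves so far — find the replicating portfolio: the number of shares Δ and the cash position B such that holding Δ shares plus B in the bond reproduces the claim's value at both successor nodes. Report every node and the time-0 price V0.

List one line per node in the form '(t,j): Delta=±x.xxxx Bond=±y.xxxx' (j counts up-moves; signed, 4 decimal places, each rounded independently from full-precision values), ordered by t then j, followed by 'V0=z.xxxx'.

(0,0): Delta=2.7777 Bond=-122.7037
(1,0): Delta=0.0000 Bond=0.0000
(1,1): Delta=2.9444 Bond=-137.8743
V0=57.8460

The replicating-portfolio and risk-neutral prices coincide; use p* = (1.03−0.7)/(1.06−0.7) = 0.9167 for the latter.
Terminal values V(2,·): V(2,0)=0.0000, V(2,1)=0.0000, V(2,2)=73.0340
  t=1,j=0: stock 45.5000 → up 48.2300 (V=0.0000), down 31.8500 (V=0.0000). Price 0.0000; hedge Δ=0.0000, bond B=0.0000.
  t=1,j=1: stock 68.9000 → up 73.0340 (V=73.0340), down 48.2300 (V=0.0000). Price 64.9979; hedge Δ=2.9444, bond B=-137.8743.
  t=0,j=0: stock 65.0000 → up 68.9000 (V=64.9979), down 45.5000 (V=0.0000). Price 57.8460; hedge Δ=2.7777, bond B=-122.7037.
Check: Δ(0,0)·S0 + B(0,0) = 57.8460 = V0.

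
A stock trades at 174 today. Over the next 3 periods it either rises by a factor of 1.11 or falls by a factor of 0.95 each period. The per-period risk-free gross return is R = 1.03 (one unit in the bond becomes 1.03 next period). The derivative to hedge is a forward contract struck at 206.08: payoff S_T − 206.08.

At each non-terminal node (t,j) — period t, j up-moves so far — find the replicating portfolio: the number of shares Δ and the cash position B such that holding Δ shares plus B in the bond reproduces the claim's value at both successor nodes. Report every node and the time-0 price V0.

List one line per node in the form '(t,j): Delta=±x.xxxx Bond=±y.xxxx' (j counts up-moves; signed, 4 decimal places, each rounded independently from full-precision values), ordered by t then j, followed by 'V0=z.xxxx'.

Since d<R<u, set p* = (R−d)/(u−d) = 0.5000; price each node as the discounted p*-expectation of its children.
Payoff layer (t=3): V(3,0)=-56.8968, V(3,1)=-31.7712, V(3,2)=-2.4139, V(3,3)=31.8878
(2,0): S=157.0350. Δ = (V_up−V_dn)/(S_up−S_dn) = (-31.7712−-56.8968)/(174.3089−149.1832) = 1.0000. V = [p*·-31.7712 + (1−p*)·-56.8968]/1.03 = -43.0427. B = V − Δ·S = -200.0777.
(2,1): S=183.4830. Δ = (V_up−V_dn)/(S_up−S_dn) = (-2.4139−-31.7712)/(203.6661−174.3089) = 1.0000. V = [p*·-2.4139 + (1−p*)·-31.7712]/1.03 = -16.5947. B = V − Δ·S = -200.0777.
(2,2): S=214.3854. Δ = (V_up−V_dn)/(S_up−S_dn) = (31.8878−-2.4139)/(237.9678−203.6661) = 1.0000. V = [p*·31.8878 + (1−p*)·-2.4139]/1.03 = 14.3077. B = V − Δ·S = -200.0777.
(1,0): S=165.3000. Δ = (V_up−V_dn)/(S_up−S_dn) = (-16.5947−-43.0427)/(183.4830−157.0350) = 1.0000. V = [p*·-16.5947 + (1−p*)·-43.0427]/1.03 = -28.9502. B = V − Δ·S = -194.2502.
(1,1): S=193.1400. Δ = (V_up−V_dn)/(S_up−S_dn) = (14.3077−-16.5947)/(214.3854−183.4830) = 1.0000. V = [p*·14.3077 + (1−p*)·-16.5947]/1.03 = -1.1102. B = V − Δ·S = -194.2502.
(0,0): S=174.0000. Δ = (V_up−V_dn)/(S_up−S_dn) = (-1.1102−-28.9502)/(193.1400−165.3000) = 1.0000. V = [p*·-1.1102 + (1−p*)·-28.9502]/1.03 = -14.5924. B = V − Δ·S = -188.5924.
Check: Δ(0,0)·S0 + B(0,0) = -14.5924 = V0.

(0,0): Delta=1.0000 Bond=-188.5924
(1,0): Delta=1.0000 Bond=-194.2502
(1,1): Delta=1.0000 Bond=-194.2502
(2,0): Delta=1.0000 Bond=-200.0777
(2,1): Delta=1.0000 Bond=-200.0777
(2,2): Delta=1.0000 Bond=-200.0777
V0=-14.5924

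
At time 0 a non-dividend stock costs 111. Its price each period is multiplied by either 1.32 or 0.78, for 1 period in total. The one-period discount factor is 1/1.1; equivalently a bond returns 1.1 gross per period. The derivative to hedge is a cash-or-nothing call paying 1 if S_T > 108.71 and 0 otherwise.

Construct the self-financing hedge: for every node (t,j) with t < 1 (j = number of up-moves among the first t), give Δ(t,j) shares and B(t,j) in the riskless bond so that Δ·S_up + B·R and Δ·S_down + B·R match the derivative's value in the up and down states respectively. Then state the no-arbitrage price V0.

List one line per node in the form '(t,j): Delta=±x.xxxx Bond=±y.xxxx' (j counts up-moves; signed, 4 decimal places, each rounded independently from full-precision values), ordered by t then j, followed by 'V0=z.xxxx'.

(0,0): Delta=0.0167 Bond=-1.3131
V0=0.5387

Since d<R<u, set p* = (R−d)/(u−d) = 0.5926; price each node as the discounted p*-expectation of its children.
Terminal payoffs: V(1,0)=0.0000, V(1,1)=1.0000
  t=0,j=0: stock 111.0000 → up 146.5200 (V=1.0000), down 86.5800 (V=0.0000). Price 0.5387; hedge Δ=0.0167, bond B=-1.3131.
Each (Δ,B) replicates both successor values, so the strategy is self-financing and V0 is arbitrage-free.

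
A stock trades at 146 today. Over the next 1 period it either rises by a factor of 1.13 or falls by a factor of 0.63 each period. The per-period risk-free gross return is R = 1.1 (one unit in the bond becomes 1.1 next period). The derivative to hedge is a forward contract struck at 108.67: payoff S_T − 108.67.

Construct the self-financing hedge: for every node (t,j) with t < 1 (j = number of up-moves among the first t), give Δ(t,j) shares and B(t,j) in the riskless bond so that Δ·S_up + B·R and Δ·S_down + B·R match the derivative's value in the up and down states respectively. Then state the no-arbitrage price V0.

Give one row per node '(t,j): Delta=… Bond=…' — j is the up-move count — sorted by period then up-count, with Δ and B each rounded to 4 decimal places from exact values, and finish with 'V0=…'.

(0,0): Delta=1.0000 Bond=-98.7909
V0=47.2091

The replicating-portfolio and risk-neutral prices coincide; use p* = (1.1−0.63)/(1.13−0.63) = 0.9400 for the latter.
Terminal values V(1,·): V(1,0)=-16.6900, V(1,1)=56.3100
  t=0,j=0: stock 146.0000 → up 164.9800 (V=56.3100), down 91.9800 (V=-16.6900). Price 47.2091; hedge Δ=1.0000, bond B=-98.7909.
Self-financing check: at every node Δ·S+B equals the discounted successor values.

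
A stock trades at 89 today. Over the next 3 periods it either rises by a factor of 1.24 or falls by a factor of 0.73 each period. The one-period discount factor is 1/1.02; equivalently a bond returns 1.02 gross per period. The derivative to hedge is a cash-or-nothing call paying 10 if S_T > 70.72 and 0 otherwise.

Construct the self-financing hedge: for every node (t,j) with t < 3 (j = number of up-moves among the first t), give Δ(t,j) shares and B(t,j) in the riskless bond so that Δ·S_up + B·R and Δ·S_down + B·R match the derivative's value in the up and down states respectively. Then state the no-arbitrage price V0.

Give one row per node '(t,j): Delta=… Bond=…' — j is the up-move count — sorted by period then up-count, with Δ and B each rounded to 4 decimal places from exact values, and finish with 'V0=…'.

Risk-neutral probability p* = (R−d)/(u−d) = (1.02−0.73)/(1.24−0.73) = 0.5686.
Payoff layer (t=3): V(3,0)=0.0000, V(3,1)=0.0000, V(3,2)=10.0000, V(3,3)=10.0000
Node (2,0) S=47.4281: V=(p*·0.0000+(1−p*)·0.0000)/1.02=0.0000; Δ=(0.0000−0.0000)/(58.8108−34.6225)=0.0000; B=V−Δ·S=0.0000
Node (2,1) S=80.5628: V=(p*·10.0000+(1−p*)·0.0000)/1.02=5.5748; Δ=(10.0000−0.0000)/(99.8979−58.8108)=0.2434; B=V−Δ·S=-14.0331
Node (2,2) S=136.8464: V=(p*·10.0000+(1−p*)·10.0000)/1.02=9.8039; Δ=(10.0000−10.0000)/(169.6895−99.8979)=0.0000; B=V−Δ·S=9.8039
Node (1,0) S=64.9700: V=(p*·5.5748+(1−p*)·0.0000)/1.02=3.1078; Δ=(5.5748−0.0000)/(80.5628−47.4281)=0.1682; B=V−Δ·S=-7.8231
Node (1,1) S=110.3600: V=(p*·9.8039+(1−p*)·5.5748)/1.02=7.8231; Δ=(9.8039−5.5748)/(136.8464−80.5628)=0.0751; B=V−Δ·S=-0.4693
Node (0,0) S=89.0000: V=(p*·7.8231+(1−p*)·3.1078)/1.02=5.6756; Δ=(7.8231−3.1078)/(110.3600−64.9700)=0.1039; B=V−Δ·S=-3.5701
Root portfolio cost Δ·89+B reproduces V0=5.6756.

(0,0): Delta=0.1039 Bond=-3.5701
(1,0): Delta=0.1682 Bond=-7.8231
(1,1): Delta=0.0751 Bond=-0.4693
(2,0): Delta=0.0000 Bond=0.0000
(2,1): Delta=0.2434 Bond=-14.0331
(2,2): Delta=0.0000 Bond=9.8039
V0=5.6756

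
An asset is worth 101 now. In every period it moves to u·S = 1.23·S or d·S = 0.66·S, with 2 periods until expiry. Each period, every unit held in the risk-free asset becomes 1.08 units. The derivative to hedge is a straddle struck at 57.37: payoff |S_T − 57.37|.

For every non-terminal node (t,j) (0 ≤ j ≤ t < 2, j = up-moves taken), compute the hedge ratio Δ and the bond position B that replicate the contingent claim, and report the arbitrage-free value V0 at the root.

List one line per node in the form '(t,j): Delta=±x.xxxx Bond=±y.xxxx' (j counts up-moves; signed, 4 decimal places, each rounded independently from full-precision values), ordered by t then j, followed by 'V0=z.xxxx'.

Risk-neutral probability p* = (R−d)/(u−d) = (1.08−0.66)/(1.23−0.66) = 0.7368.
At expiry t=2: V(2,0)=13.3744, V(2,1)=24.6218, V(2,2)=95.4329
  t=1,j=0: stock 66.6600 → up 81.9918 (V=24.6218), down 43.9956 (V=13.3744). Price 20.0574; hedge Δ=0.2960, bond B=0.3251.
  t=1,j=1: stock 124.2300 → up 152.8029 (V=95.4329), down 81.9918 (V=24.6218). Price 71.1096; hedge Δ=1.0000, bond B=-53.1204.
  t=0,j=0: stock 101.0000 → up 124.2300 (V=71.1096), down 66.6600 (V=20.0574). Price 53.4026; hedge Δ=0.8868, bond B=-36.1628.
Each (Δ,B) replicates both successor values, so the strategy is self-financing and V0 is arbitrage-free.

(0,0): Delta=0.8868 Bond=-36.1628
(1,0): Delta=0.2960 Bond=0.3251
(1,1): Delta=1.0000 Bond=-53.1204
V0=53.4026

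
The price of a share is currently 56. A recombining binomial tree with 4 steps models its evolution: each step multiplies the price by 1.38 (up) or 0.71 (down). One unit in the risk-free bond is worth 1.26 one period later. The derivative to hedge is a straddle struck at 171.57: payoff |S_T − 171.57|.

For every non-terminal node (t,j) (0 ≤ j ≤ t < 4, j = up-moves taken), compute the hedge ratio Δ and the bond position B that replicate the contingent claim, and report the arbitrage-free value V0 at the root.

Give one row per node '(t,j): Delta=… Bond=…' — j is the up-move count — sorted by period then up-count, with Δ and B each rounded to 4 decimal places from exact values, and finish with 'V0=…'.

(0,0): Delta=-0.5353 Bond=53.4055
(1,0): Delta=-1.0000 Bond=85.7689
(1,1): Delta=-0.4831 Bond=63.2594
(2,0): Delta=-1.0000 Bond=108.0688
(2,1): Delta=-1.0000 Bond=108.0688
(2,2): Delta=-0.4251 Bond=73.5187
(3,0): Delta=-1.0000 Bond=136.1667
(3,1): Delta=-1.0000 Bond=136.1667
(3,2): Delta=-1.0000 Bond=136.1667
(3,3): Delta=-0.3605 Bond=83.1355
V0=23.4308

The replicating-portfolio and risk-neutral prices coincide; use p* = (1.26−0.71)/(1.38−0.71) = 0.8209 for the latter.
Payoff layer (t=4): V(4,0)=157.3395, V(4,1)=143.9106, V(4,2)=117.8095, V(4,3)=67.0779, V(4,4)=31.5274
(3,0): S=20.0430. Δ = (V_up−V_dn)/(S_up−S_dn) = (143.9106−157.3395)/(27.6594−14.2305) = -1.0000. V = [p*·143.9106 + (1−p*)·157.3395]/1.26 = 116.1237. B = V − Δ·S = 136.1667.
(3,1): S=38.9568. Δ = (V_up−V_dn)/(S_up−S_dn) = (117.8095−143.9106)/(53.7605−27.6594) = -1.0000. V = [p*·117.8095 + (1−p*)·143.9106]/1.26 = 97.2098. B = V − Δ·S = 136.1667.
(3,2): S=75.7189. Δ = (V_up−V_dn)/(S_up−S_dn) = (67.0779−117.8095)/(104.4921−53.7605) = -1.0000. V = [p*·67.0779 + (1−p*)·117.8095]/1.26 = 60.4477. B = V − Δ·S = 136.1667.
(3,3): S=147.1720. Δ = (V_up−V_dn)/(S_up−S_dn) = (31.5274−67.0779)/(203.0974−104.4921) = -0.3605. V = [p*·31.5274 + (1−p*)·67.0779]/1.26 = 30.0751. B = V − Δ·S = 83.1355.
(2,0): S=28.2296. Δ = (V_up−V_dn)/(S_up−S_dn) = (97.2098−116.1237)/(38.9568−20.0430) = -1.0000. V = [p*·97.2098 + (1−p*)·116.1237]/1.26 = 79.8392. B = V − Δ·S = 108.0688.
(2,1): S=54.8688. Δ = (V_up−V_dn)/(S_up−S_dn) = (60.4477−97.2098)/(75.7189−38.9568) = -1.0000. V = [p*·60.4477 + (1−p*)·97.2098]/1.26 = 53.2000. B = V − Δ·S = 108.0688.
(2,2): S=106.6464. Δ = (V_up−V_dn)/(S_up−S_dn) = (30.0751−60.4477)/(147.1720−75.7189) = -0.4251. V = [p*·30.0751 + (1−p*)·60.4477]/1.26 = 28.1865. B = V − Δ·S = 73.5187.
(1,0): S=39.7600. Δ = (V_up−V_dn)/(S_up−S_dn) = (53.2000−79.8392)/(54.8688−28.2296) = -1.0000. V = [p*·53.2000 + (1−p*)·79.8392]/1.26 = 46.0089. B = V − Δ·S = 85.7689.
(1,1): S=77.2800. Δ = (V_up−V_dn)/(S_up−S_dn) = (28.1865−53.2000)/(106.6464−54.8688) = -0.4831. V = [p*·28.1865 + (1−p*)·53.2000]/1.26 = 25.9258. B = V − Δ·S = 63.2594.
(0,0): S=56.0000. Δ = (V_up−V_dn)/(S_up−S_dn) = (25.9258−46.0089)/(77.2800−39.7600) = -0.5353. V = [p*·25.9258 + (1−p*)·46.0089]/1.26 = 23.4308. B = V − Δ·S = 53.4055.
The time-0 hedge costs 23.4308, which is the no-arbitrage price.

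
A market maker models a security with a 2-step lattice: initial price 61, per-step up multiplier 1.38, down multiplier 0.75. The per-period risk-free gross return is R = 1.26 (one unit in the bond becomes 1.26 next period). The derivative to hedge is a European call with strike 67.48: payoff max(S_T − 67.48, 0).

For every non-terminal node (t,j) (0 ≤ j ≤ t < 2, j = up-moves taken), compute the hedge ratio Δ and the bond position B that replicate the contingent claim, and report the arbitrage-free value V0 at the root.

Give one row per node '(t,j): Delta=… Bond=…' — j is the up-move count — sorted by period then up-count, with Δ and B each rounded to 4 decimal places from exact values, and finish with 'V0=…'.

(0,0): Delta=0.8140 Bond=-29.5553
(1,0): Delta=0.0000 Bond=0.0000
(1,1): Delta=0.9181 Bond=-46.0019
V0=20.0976

Risk-neutral probability p* = (R−d)/(u−d) = (1.26−0.75)/(1.38−0.75) = 0.8095.
At expiry t=2: V(2,0)=0.0000, V(2,1)=0.0000, V(2,2)=48.6884
Node (1,0) S=45.7500: V=(p*·0.0000+(1−p*)·0.0000)/1.26=0.0000; Δ=(0.0000−0.0000)/(63.1350−34.3125)=0.0000; B=V−Δ·S=0.0000
Node (1,1) S=84.1800: V=(p*·48.6884+(1−p*)·0.0000)/1.26=31.2813; Δ=(48.6884−0.0000)/(116.1684−63.1350)=0.9181; B=V−Δ·S=-46.0019
Node (0,0) S=61.0000: V=(p*·31.2813+(1−p*)·0.0000)/1.26=20.0976; Δ=(31.2813−0.0000)/(84.1800−45.7500)=0.8140; B=V−Δ·S=-29.5553
Each (Δ,B) replicates both successor values, so the strategy is self-financing and V0 is arbitrage-free.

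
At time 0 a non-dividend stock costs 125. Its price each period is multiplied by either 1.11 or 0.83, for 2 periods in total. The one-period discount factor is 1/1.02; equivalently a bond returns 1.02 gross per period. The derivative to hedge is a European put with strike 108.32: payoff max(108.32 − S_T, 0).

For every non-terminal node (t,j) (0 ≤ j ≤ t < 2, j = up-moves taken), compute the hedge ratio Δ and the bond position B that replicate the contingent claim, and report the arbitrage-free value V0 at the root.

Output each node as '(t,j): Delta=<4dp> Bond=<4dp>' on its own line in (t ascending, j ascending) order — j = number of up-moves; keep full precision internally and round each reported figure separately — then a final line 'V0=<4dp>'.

(0,0): Delta=-0.1999 Bond=27.1987
(1,0): Delta=-0.7645 Bond=86.3107
(1,1): Delta=0.0000 Bond=0.0000
V0=2.2053

No-arbitrage ⇒ martingale measure with p* = (R−d)/(u−d) = 0.6786.
At expiry t=2: V(2,0)=22.2075, V(2,1)=0.0000, V(2,2)=0.0000
  t=1,j=0: stock 103.7500 → up 115.1625 (V=0.0000), down 86.1125 (V=22.2075). Price 6.9982; hedge Δ=-0.7645, bond B=86.3107.
  t=1,j=1: stock 138.7500 → up 154.0125 (V=0.0000), down 115.1625 (V=0.0000). Price 0.0000; hedge Δ=0.0000, bond B=0.0000.
  t=0,j=0: stock 125.0000 → up 138.7500 (V=0.0000), down 103.7500 (V=6.9982). Price 2.2053; hedge Δ=-0.1999, bond B=27.1987.
Check: Δ(0,0)·S0 + B(0,0) = 2.2053 = V0.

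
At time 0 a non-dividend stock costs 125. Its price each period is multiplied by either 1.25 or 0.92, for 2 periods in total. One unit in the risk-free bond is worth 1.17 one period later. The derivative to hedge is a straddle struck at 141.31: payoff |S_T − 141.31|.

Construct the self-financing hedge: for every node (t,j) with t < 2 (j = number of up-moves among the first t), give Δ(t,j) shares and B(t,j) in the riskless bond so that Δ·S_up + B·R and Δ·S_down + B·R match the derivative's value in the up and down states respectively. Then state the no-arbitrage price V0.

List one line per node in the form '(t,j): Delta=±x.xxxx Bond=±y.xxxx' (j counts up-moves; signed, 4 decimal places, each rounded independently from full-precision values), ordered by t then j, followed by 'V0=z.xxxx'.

(0,0): Delta=0.6433 Bond=-55.5878
(1,0): Delta=-0.8714 Bond=109.1497
(1,1): Delta=1.0000 Bond=-120.7778
V0=24.8202

Risk-neutral probability p* = (R−d)/(u−d) = (1.17−0.92)/(1.25−0.92) = 0.7576.
At expiry t=2: V(2,0)=35.5100, V(2,1)=2.4400, V(2,2)=54.0025
(1,0): S=115.0000. Δ = (V_up−V_dn)/(S_up−S_dn) = (2.4400−35.5100)/(143.7500−105.8000) = -0.8714. V = [p*·2.4400 + (1−p*)·35.5100]/1.17 = 8.9376. B = V − Δ·S = 109.1497.
(1,1): S=156.2500. Δ = (V_up−V_dn)/(S_up−S_dn) = (54.0025−2.4400)/(195.3125−143.7500) = 1.0000. V = [p*·54.0025 + (1−p*)·2.4400]/1.17 = 35.4722. B = V − Δ·S = -120.7778.
(0,0): S=125.0000. Δ = (V_up−V_dn)/(S_up−S_dn) = (35.4722−8.9376)/(156.2500−115.0000) = 0.6433. V = [p*·35.4722 + (1−p*)·8.9376]/1.17 = 24.8202. B = V − Δ·S = -55.5878.
Each (Δ,B) replicates both successor values, so the strategy is self-financing and V0 is arbitrage-free.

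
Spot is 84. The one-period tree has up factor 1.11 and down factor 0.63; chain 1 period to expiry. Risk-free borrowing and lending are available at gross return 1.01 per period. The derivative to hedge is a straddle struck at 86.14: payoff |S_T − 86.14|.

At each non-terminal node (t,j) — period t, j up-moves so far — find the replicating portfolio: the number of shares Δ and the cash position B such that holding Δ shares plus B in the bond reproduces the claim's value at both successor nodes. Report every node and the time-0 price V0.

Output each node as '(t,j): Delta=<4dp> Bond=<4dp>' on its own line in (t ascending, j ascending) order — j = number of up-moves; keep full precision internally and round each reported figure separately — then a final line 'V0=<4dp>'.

No-arbitrage ⇒ martingale measure with p* = (R−d)/(u−d) = 0.7917.
At expiry t=1: V(1,0)=33.2200, V(1,1)=7.1000
Node (0,0) S=84.0000: V=(p*·7.1000+(1−p*)·33.2200)/1.01=12.4175; Δ=(7.1000−33.2200)/(93.2400−52.9200)=-0.6478; B=V−Δ·S=66.8342
Each (Δ,B) replicates both successor values, so the strategy is self-financing and V0 is arbitrage-free.

(0,0): Delta=-0.6478 Bond=66.8342
V0=12.4175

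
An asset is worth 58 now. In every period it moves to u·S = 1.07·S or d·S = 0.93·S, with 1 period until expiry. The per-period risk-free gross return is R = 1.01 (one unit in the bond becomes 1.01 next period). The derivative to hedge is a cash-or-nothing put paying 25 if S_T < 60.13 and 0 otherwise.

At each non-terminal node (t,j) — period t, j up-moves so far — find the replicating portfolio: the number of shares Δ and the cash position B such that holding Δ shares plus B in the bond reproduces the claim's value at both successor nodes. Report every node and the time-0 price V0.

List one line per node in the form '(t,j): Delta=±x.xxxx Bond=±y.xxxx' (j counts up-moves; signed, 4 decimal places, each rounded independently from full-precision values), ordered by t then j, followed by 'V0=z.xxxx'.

The replicating-portfolio and risk-neutral prices coincide; use p* = (1.01−0.93)/(1.07−0.93) = 0.5714 for the latter.
At expiry t=1: V(1,0)=25.0000, V(1,1)=0.0000
Node (0,0) S=58.0000: V=(p*·0.0000+(1−p*)·25.0000)/1.01=10.6082; Δ=(0.0000−25.0000)/(62.0600−53.9400)=-3.0788; B=V−Δ·S=189.1796
Self-financing check: at every node Δ·S+B equals the discounted successor values.

(0,0): Delta=-3.0788 Bond=189.1796
V0=10.6082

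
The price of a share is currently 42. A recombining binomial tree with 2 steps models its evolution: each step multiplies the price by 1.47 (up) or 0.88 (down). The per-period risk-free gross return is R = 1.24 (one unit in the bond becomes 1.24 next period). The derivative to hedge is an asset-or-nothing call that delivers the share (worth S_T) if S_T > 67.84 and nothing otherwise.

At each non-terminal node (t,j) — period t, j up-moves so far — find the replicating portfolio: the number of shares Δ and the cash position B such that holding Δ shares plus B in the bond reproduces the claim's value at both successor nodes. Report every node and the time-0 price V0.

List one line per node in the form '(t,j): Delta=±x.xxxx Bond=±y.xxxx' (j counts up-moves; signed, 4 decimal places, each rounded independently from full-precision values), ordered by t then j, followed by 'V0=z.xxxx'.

Under the risk-neutral measure, an up-move has probability p* = (R−d)/(u−d) = 0.6102 and values discount at R = 1.24.
Payoff layer (t=2): V(2,0)=0.0000, V(2,1)=0.0000, V(2,2)=90.7578
Node (1,0) S=36.9600: V=(p*·0.0000+(1−p*)·0.0000)/1.24=0.0000; Δ=(0.0000−0.0000)/(54.3312−32.5248)=0.0000; B=V−Δ·S=0.0000
Node (1,1) S=61.7400: V=(p*·90.7578+(1−p*)·0.0000)/1.24=44.6594; Δ=(90.7578−0.0000)/(90.7578−54.3312)=2.4915; B=V−Δ·S=-109.1674
Node (0,0) S=42.0000: V=(p*·44.6594+(1−p*)·0.0000)/1.24=21.9756; Δ=(44.6594−0.0000)/(61.7400−36.9600)=1.8022; B=V−Δ·S=-53.7182
Self-financing check: at every node Δ·S+B equals the discounted successor values.

(0,0): Delta=1.8022 Bond=-53.7182
(1,0): Delta=0.0000 Bond=0.0000
(1,1): Delta=2.4915 Bond=-109.1674
V0=21.9756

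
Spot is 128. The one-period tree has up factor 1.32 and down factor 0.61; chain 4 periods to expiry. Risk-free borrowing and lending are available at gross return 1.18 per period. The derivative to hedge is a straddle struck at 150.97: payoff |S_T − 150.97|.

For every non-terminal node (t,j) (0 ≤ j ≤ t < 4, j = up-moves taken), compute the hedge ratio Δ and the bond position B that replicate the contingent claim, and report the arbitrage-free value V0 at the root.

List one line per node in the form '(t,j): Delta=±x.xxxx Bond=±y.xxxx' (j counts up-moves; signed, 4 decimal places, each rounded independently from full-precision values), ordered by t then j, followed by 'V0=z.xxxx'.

(0,0): Delta=0.5947 Bond=-12.3821
(1,0): Delta=-0.5222 Bond=72.5996
(1,1): Delta=0.7215 Bond=-36.0311
(2,0): Delta=-1.0000 Bond=108.4243
(2,1): Delta=-0.4680 Bond=80.0781
(2,2): Delta=0.8565 Bond=-72.6276
(3,0): Delta=-1.0000 Bond=127.9407
(3,1): Delta=-1.0000 Bond=127.9407
(3,2): Delta=-0.4076 Bond=86.2768
(3,3): Delta=1.0000 Bond=-127.9407
V0=63.7437

Under the risk-neutral measure, an up-move has probability p* = (R−d)/(u−d) = 0.8028 and values discount at R = 1.18.
At expiry t=4: V(4,0)=133.2473, V(4,1)=112.6193, V(4,2)=67.9816, V(4,3)=28.6115, V(4,4)=237.6326
(3,0): S=29.0536. Δ = (V_up−V_dn)/(S_up−S_dn) = (112.6193−133.2473)/(38.3507−17.7227) = -1.0000. V = [p*·112.6193 + (1−p*)·133.2473]/1.18 = 98.8871. B = V − Δ·S = 127.9407.
(3,1): S=62.8700. Δ = (V_up−V_dn)/(S_up−S_dn) = (67.9816−112.6193)/(82.9884−38.3507) = -1.0000. V = [p*·67.9816 + (1−p*)·112.6193]/1.18 = 65.0707. B = V − Δ·S = 127.9407.
(3,2): S=136.0466. Δ = (V_up−V_dn)/(S_up−S_dn) = (28.6115−67.9816)/(179.5815−82.9884) = -0.4076. V = [p*·28.6115 + (1−p*)·67.9816]/1.18 = 30.8259. B = V − Δ·S = 86.2768.
(3,3): S=294.3959. Δ = (V_up−V_dn)/(S_up−S_dn) = (237.6326−28.6115)/(388.6026−179.5815) = 1.0000. V = [p*·237.6326 + (1−p*)·28.6115]/1.18 = 166.4552. B = V − Δ·S = -127.9407.
(2,0): S=47.6288. Δ = (V_up−V_dn)/(S_up−S_dn) = (65.0707−98.8871)/(62.8700−29.0536) = -1.0000. V = [p*·65.0707 + (1−p*)·98.8871]/1.18 = 60.7955. B = V − Δ·S = 108.4243.
(2,1): S=103.0656. Δ = (V_up−V_dn)/(S_up−S_dn) = (30.8259−65.0707)/(136.0466−62.8700) = -0.4680. V = [p*·30.8259 + (1−p*)·65.0707]/1.18 = 31.8461. B = V − Δ·S = 80.0781.
(2,2): S=223.0272. Δ = (V_up−V_dn)/(S_up−S_dn) = (166.4552−30.8259)/(294.3959−136.0466) = 0.8565. V = [p*·166.4552 + (1−p*)·30.8259]/1.18 = 118.3995. B = V − Δ·S = -72.6276.
(1,0): S=78.0800. Δ = (V_up−V_dn)/(S_up−S_dn) = (31.8461−60.7955)/(103.0656−47.6288) = -0.5222. V = [p*·31.8461 + (1−p*)·60.7955]/1.18 = 31.8258. B = V − Δ·S = 72.5996.
(1,1): S=168.9600. Δ = (V_up−V_dn)/(S_up−S_dn) = (118.3995−31.8461)/(223.0272−103.0656) = 0.7215. V = [p*·118.3995 + (1−p*)·31.8461]/1.18 = 85.8751. B = V − Δ·S = -36.0311.
(0,0): S=128.0000. Δ = (V_up−V_dn)/(S_up−S_dn) = (85.8751−31.8258)/(168.9600−78.0800) = 0.5947. V = [p*·85.8751 + (1−p*)·31.8258]/1.18 = 63.7437. B = V − Δ·S = -12.3821.
Each (Δ,B) replicates both successor values, so the strategy is self-financing and V0 is arbitrage-free.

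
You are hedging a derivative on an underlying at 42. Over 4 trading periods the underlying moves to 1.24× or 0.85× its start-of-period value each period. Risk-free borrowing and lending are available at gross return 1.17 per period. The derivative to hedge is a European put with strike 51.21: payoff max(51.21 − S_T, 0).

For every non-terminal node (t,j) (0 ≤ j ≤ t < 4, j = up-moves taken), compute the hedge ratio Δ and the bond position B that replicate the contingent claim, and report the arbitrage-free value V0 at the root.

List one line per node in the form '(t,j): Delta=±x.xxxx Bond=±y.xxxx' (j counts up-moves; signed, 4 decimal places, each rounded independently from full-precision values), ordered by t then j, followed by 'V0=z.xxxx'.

No-arbitrage ⇒ martingale measure with p* = (R−d)/(u−d) = 0.8205.
At expiry t=4: V(4,0)=29.2857, V(4,1)=19.2264, V(4,2)=4.5515, V(4,3)=0.0000, V(4,4)=0.0000
(3,0): S=25.7932. Δ = (V_up−V_dn)/(S_up−S_dn) = (19.2264−29.2857)/(31.9836−21.9243) = -1.0000. V = [p*·19.2264 + (1−p*)·29.2857]/1.17 = 17.9760. B = V − Δ·S = 43.7692.
(3,1): S=37.6278. Δ = (V_up−V_dn)/(S_up−S_dn) = (4.5515−19.2264)/(46.6585−31.9836) = -1.0000. V = [p*·4.5515 + (1−p*)·19.2264]/1.17 = 6.1414. B = V − Δ·S = 43.7692.
(3,2): S=54.8923. Δ = (V_up−V_dn)/(S_up−S_dn) = (0.0000−4.5515)/(68.0665−46.6585) = -0.2126. V = [p*·0.0000 + (1−p*)·4.5515]/1.17 = 0.6982. B = V − Δ·S = 12.3688.
(3,3): S=80.0782. Δ = (V_up−V_dn)/(S_up−S_dn) = (0.0000−0.0000)/(99.2970−68.0665) = 0.0000. V = [p*·0.0000 + (1−p*)·0.0000]/1.17 = 0.0000. B = V − Δ·S = 0.0000.
(2,0): S=30.3450. Δ = (V_up−V_dn)/(S_up−S_dn) = (6.1414−17.9760)/(37.6278−25.7932) = -1.0000. V = [p*·6.1414 + (1−p*)·17.9760]/1.17 = 7.0646. B = V − Δ·S = 37.4096.
(2,1): S=44.2680. Δ = (V_up−V_dn)/(S_up−S_dn) = (0.6982−6.1414)/(54.8923−37.6278) = -0.3153. V = [p*·0.6982 + (1−p*)·6.1414]/1.17 = 1.4318. B = V − Δ·S = 15.3887.
(2,2): S=64.5792. Δ = (V_up−V_dn)/(S_up−S_dn) = (0.0000−0.6982)/(80.0782−54.8923) = -0.0277. V = [p*·0.0000 + (1−p*)·0.6982]/1.17 = 0.1071. B = V − Δ·S = 1.8975.
(1,0): S=35.7000. Δ = (V_up−V_dn)/(S_up−S_dn) = (1.4318−7.0646)/(44.2680−30.3450) = -0.4046. V = [p*·1.4318 + (1−p*)·7.0646]/1.17 = 2.0879. B = V − Δ·S = 16.5309.
(1,1): S=52.0800. Δ = (V_up−V_dn)/(S_up−S_dn) = (0.1071−1.4318)/(64.5792−44.2680) = -0.0652. V = [p*·0.1071 + (1−p*)·1.4318]/1.17 = 0.2948. B = V − Δ·S = 3.6914.
(0,0): S=42.0000. Δ = (V_up−V_dn)/(S_up−S_dn) = (0.2948−2.0879)/(52.0800−35.7000) = -0.1095. V = [p*·0.2948 + (1−p*)·2.0879]/1.17 = 0.5270. B = V − Δ·S = 5.1248.
Root portfolio cost Δ·42+B reproduces V0=0.5270.

(0,0): Delta=-0.1095 Bond=5.1248
(1,0): Delta=-0.4046 Bond=16.5309
(1,1): Delta=-0.0652 Bond=3.6914
(2,0): Delta=-1.0000 Bond=37.4096
(2,1): Delta=-0.3153 Bond=15.3887
(2,2): Delta=-0.0277 Bond=1.8975
(3,0): Delta=-1.0000 Bond=43.7692
(3,1): Delta=-1.0000 Bond=43.7692
(3,2): Delta=-0.2126 Bond=12.3688
(3,3): Delta=0.0000 Bond=0.0000
V0=0.5270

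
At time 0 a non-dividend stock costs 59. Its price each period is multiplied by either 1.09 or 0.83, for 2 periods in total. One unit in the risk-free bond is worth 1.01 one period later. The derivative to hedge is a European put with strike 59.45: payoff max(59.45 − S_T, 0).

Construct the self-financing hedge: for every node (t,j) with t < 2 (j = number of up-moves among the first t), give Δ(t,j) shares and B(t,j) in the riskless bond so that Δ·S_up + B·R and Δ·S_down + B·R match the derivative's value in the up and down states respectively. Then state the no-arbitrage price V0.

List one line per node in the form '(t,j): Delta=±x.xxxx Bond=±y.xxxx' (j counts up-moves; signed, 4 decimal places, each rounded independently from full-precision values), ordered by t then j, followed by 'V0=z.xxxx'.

(0,0): Delta=-0.5242 Bond=35.2098
(1,0): Delta=-1.0000 Bond=58.8614
(1,1): Delta=-0.3632 Bond=25.2066
V0=4.2815

The replicating-portfolio and risk-neutral prices coincide; use p* = (1.01−0.83)/(1.09−0.83) = 0.6923 for the latter.
Terminal values V(2,·): V(2,0)=18.8049, V(2,1)=6.0727, V(2,2)=0.0000
  t=1,j=0: stock 48.9700 → up 53.3773 (V=6.0727), down 40.6451 (V=18.8049). Price 9.8914; hedge Δ=-1.0000, bond B=58.8614.
  t=1,j=1: stock 64.3100 → up 70.0979 (V=0.0000), down 53.3773 (V=6.0727). Price 1.8500; hedge Δ=-0.3632, bond B=25.2066.
  t=0,j=0: stock 59.0000 → up 64.3100 (V=1.8500), down 48.9700 (V=9.8914). Price 4.2815; hedge Δ=-0.5242, bond B=35.2098.
Root portfolio cost Δ·59+B reproduces V0=4.2815.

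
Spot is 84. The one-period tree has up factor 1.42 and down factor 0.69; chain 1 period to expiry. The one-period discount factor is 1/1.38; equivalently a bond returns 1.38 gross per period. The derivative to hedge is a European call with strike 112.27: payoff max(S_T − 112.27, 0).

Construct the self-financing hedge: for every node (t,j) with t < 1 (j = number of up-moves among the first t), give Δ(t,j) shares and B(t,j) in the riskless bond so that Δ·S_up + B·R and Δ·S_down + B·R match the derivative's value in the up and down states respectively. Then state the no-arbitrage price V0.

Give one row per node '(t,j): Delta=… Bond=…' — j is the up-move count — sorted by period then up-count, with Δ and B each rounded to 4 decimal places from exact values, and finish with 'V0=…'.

No-arbitrage ⇒ martingale measure with p* = (R−d)/(u−d) = 0.9452.
Payoff layer (t=1): V(1,0)=0.0000, V(1,1)=7.0100
  t=0,j=0: stock 84.0000 → up 119.2800 (V=7.0100), down 57.9600 (V=0.0000). Price 4.8014; hedge Δ=0.1143, bond B=-4.8014.
The time-0 hedge costs 4.8014, which is the no-arbitrage price.

(0,0): Delta=0.1143 Bond=-4.8014
V0=4.8014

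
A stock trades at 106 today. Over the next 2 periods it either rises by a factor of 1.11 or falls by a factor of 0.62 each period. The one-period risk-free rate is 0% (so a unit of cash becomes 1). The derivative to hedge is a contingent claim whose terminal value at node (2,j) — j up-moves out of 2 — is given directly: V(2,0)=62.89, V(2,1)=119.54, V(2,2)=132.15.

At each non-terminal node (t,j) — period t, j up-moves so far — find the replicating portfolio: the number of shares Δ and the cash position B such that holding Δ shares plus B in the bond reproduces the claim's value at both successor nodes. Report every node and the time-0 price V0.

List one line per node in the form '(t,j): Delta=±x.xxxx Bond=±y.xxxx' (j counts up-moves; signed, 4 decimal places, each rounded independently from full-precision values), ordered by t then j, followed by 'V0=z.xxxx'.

Since d<R<u, set p* = (R−d)/(u−d) = 0.7755; price each node as the discounted p*-expectation of its children.
Terminal payoffs: V(2,0)=62.8900, V(2,1)=119.5400, V(2,2)=132.1500
  t=1,j=0: stock 65.7200 → up 72.9492 (V=119.5400), down 40.7464 (V=62.8900). Price 106.8227; hedge Δ=1.7592, bond B=-8.7896.
  t=1,j=1: stock 117.6600 → up 130.6026 (V=132.1500), down 72.9492 (V=119.5400). Price 129.3192; hedge Δ=0.2187, bond B=103.5845.
  t=0,j=0: stock 106.0000 → up 117.6600 (V=129.3192), down 65.7200 (V=106.8227). Price 124.2689; hedge Δ=0.4331, bond B=78.3577.
Self-financing check: at every node Δ·S+B equals the discounted successor values.

(0,0): Delta=0.4331 Bond=78.3577
(1,0): Delta=1.7592 Bond=-8.7896
(1,1): Delta=0.2187 Bond=103.5845
V0=124.2689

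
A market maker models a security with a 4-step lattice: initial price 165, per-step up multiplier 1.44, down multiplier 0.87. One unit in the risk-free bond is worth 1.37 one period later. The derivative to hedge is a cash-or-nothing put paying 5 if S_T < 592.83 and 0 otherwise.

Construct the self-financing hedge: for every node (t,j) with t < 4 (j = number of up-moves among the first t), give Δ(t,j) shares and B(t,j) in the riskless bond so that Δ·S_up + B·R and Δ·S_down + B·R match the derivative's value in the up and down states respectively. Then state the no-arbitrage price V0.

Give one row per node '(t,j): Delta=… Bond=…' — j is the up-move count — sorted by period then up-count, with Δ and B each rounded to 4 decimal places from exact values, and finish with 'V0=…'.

Risk-neutral probability p* = (R−d)/(u−d) = (1.37−0.87)/(1.44−0.87) = 0.8772.
At expiry t=4: V(4,0)=5.0000, V(4,1)=5.0000, V(4,2)=5.0000, V(4,3)=5.0000, V(4,4)=0.0000
(3,0): S=108.6530. Δ = (V_up−V_dn)/(S_up−S_dn) = (5.0000−5.0000)/(156.4603−94.5281) = 0.0000. V = [p*·5.0000 + (1−p*)·5.0000]/1.37 = 3.6496. B = V − Δ·S = 3.6496.
(3,1): S=179.8394. Δ = (V_up−V_dn)/(S_up−S_dn) = (5.0000−5.0000)/(258.9688−156.4603) = 0.0000. V = [p*·5.0000 + (1−p*)·5.0000]/1.37 = 3.6496. B = V − Δ·S = 3.6496.
(3,2): S=297.6653. Δ = (V_up−V_dn)/(S_up−S_dn) = (5.0000−5.0000)/(428.6380−258.9688) = 0.0000. V = [p*·5.0000 + (1−p*)·5.0000]/1.37 = 3.6496. B = V − Δ·S = 3.6496.
(3,3): S=492.6874. Δ = (V_up−V_dn)/(S_up−S_dn) = (0.0000−5.0000)/(709.4698−428.6380) = -0.0178. V = [p*·0.0000 + (1−p*)·5.0000]/1.37 = 0.4482. B = V − Δ·S = 9.2201.
(2,0): S=124.8885. Δ = (V_up−V_dn)/(S_up−S_dn) = (3.6496−3.6496)/(179.8394−108.6530) = 0.0000. V = [p*·3.6496 + (1−p*)·3.6496]/1.37 = 2.6640. B = V − Δ·S = 2.6640.
(2,1): S=206.7120. Δ = (V_up−V_dn)/(S_up−S_dn) = (3.6496−3.6496)/(297.6653−179.8394) = 0.0000. V = [p*·3.6496 + (1−p*)·3.6496]/1.37 = 2.6640. B = V − Δ·S = 2.6640.
(2,2): S=342.1440. Δ = (V_up−V_dn)/(S_up−S_dn) = (0.4482−3.6496)/(492.6874−297.6653) = -0.0164. V = [p*·0.4482 + (1−p*)·3.6496]/1.37 = 0.6141. B = V − Δ·S = 6.2307.
(1,0): S=143.5500. Δ = (V_up−V_dn)/(S_up−S_dn) = (2.6640−2.6640)/(206.7120−124.8885) = 0.0000. V = [p*·2.6640 + (1−p*)·2.6640]/1.37 = 1.9445. B = V − Δ·S = 1.9445.
(1,1): S=237.6000. Δ = (V_up−V_dn)/(S_up−S_dn) = (0.6141−2.6640)/(342.1440−206.7120) = -0.0151. V = [p*·0.6141 + (1−p*)·2.6640]/1.37 = 0.6320. B = V − Δ·S = 4.2282.
(0,0): S=165.0000. Δ = (V_up−V_dn)/(S_up−S_dn) = (0.6320−1.9445)/(237.6000−143.5500) = -0.0140. V = [p*·0.6320 + (1−p*)·1.9445]/1.37 = 0.5790. B = V − Δ·S = 2.8816.
Check: Δ(0,0)·S0 + B(0,0) = 0.5790 = V0.

(0,0): Delta=-0.0140 Bond=2.8816
(1,0): Delta=0.0000 Bond=1.9445
(1,1): Delta=-0.0151 Bond=4.2282
(2,0): Delta=0.0000 Bond=2.6640
(2,1): Delta=0.0000 Bond=2.6640
(2,2): Delta=-0.0164 Bond=6.2307
(3,0): Delta=0.0000 Bond=3.6496
(3,1): Delta=0.0000 Bond=3.6496
(3,2): Delta=0.0000 Bond=3.6496
(3,3): Delta=-0.0178 Bond=9.2201
V0=0.5790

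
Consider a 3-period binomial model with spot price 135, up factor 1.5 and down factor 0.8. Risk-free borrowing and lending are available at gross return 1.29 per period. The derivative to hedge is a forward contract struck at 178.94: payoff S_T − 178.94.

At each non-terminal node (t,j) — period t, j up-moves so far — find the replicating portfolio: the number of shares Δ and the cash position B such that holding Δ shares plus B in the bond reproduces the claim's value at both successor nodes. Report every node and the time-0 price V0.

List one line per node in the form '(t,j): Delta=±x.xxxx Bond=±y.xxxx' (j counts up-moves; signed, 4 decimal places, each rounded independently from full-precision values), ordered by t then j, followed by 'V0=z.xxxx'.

Risk-neutral probability p* = (R−d)/(u−d) = (1.29−0.8)/(1.5−0.8) = 0.7000.
At expiry t=3: V(3,0)=-109.8200, V(3,1)=-49.3400, V(3,2)=64.0600, V(3,3)=276.6850
  t=2,j=0: stock 86.4000 → up 129.6000 (V=-49.3400), down 69.1200 (V=-109.8200). Price -52.3132; hedge Δ=1.0000, bond B=-138.7132.
  t=2,j=1: stock 162.0000 → up 243.0000 (V=64.0600), down 129.6000 (V=-49.3400). Price 23.2868; hedge Δ=1.0000, bond B=-138.7132.
  t=2,j=2: stock 303.7500 → up 455.6250 (V=276.6850), down 243.0000 (V=64.0600). Price 165.0368; hedge Δ=1.0000, bond B=-138.7132.
  t=1,j=0: stock 108.0000 → up 162.0000 (V=23.2868), down 86.4000 (V=-52.3132). Price 0.4704; hedge Δ=1.0000, bond B=-107.5296.
  t=1,j=1: stock 202.5000 → up 303.7500 (V=165.0368), down 162.0000 (V=23.2868). Price 94.9704; hedge Δ=1.0000, bond B=-107.5296.
  t=0,j=0: stock 135.0000 → up 202.5000 (V=94.9704), down 108.0000 (V=0.4704). Price 51.6437; hedge Δ=1.0000, bond B=-83.3563.
The time-0 hedge costs 51.6437, which is the no-arbitrage price.

(0,0): Delta=1.0000 Bond=-83.3563
(1,0): Delta=1.0000 Bond=-107.5296
(1,1): Delta=1.0000 Bond=-107.5296
(2,0): Delta=1.0000 Bond=-138.7132
(2,1): Delta=1.0000 Bond=-138.7132
(2,2): Delta=1.0000 Bond=-138.7132
V0=51.6437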